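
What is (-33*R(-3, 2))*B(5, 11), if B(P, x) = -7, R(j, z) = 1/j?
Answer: -77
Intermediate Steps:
(-33*R(-3, 2))*B(5, 11) = -33/(-3)*(-7) = -33*(-1/3)*(-7) = 11*(-7) = -77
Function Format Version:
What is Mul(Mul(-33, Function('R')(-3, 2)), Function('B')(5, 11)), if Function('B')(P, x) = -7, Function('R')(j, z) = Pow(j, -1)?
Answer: -77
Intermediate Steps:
Mul(Mul(-33, Function('R')(-3, 2)), Function('B')(5, 11)) = Mul(Mul(-33, Pow(-3, -1)), -7) = Mul(Mul(-33, Rational(-1, 3)), -7) = Mul(11, -7) = -77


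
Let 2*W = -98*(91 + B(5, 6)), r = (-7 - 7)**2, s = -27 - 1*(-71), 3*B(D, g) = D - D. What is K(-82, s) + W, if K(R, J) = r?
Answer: -4263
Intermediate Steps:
B(D, g) = 0 (B(D, g) = (D - D)/3 = (1/3)*0 = 0)
s = 44 (s = -27 + 71 = 44)
r = 196 (r = (-14)**2 = 196)
K(R, J) = 196
W = -4459 (W = (-98*(91 + 0))/2 = (-98*91)/2 = (1/2)*(-8918) = -4459)
K(-82, s) + W = 196 - 4459 = -4263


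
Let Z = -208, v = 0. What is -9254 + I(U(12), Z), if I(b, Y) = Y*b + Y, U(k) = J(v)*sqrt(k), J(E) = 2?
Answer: -9462 - 832*sqrt(3) ≈ -10903.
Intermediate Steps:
U(k) = 2*sqrt(k)
I(b, Y) = Y + Y*b
-9254 + I(U(12), Z) = -9254 - 208*(1 + 2*sqrt(12)) = -9254 - 208*(1 + 2*(2*sqrt(3))) = -9254 - 208*(1 + 4*sqrt(3)) = -9254 + (-208 - 832*sqrt(3)) = -9462 - 832*sqrt(3)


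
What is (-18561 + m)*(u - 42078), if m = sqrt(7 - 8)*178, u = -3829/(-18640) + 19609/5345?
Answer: 15561092572810047/19926160 - 74615443078503*I/9963080 ≈ 7.8094e+8 - 7.4892e+6*I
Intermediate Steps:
u = 77195553/19926160 (u = -3829*(-1/18640) + 19609*(1/5345) = 3829/18640 + 19609/5345 = 77195553/19926160 ≈ 3.8741)
m = 178*I (m = sqrt(-1)*178 = I*178 = 178*I ≈ 178.0*I)
(-18561 + m)*(u - 42078) = (-18561 + 178*I)*(77195553/19926160 - 42078) = (-18561 + 178*I)*(-838375764927/19926160) = 15561092572810047/19926160 - 74615443078503*I/9963080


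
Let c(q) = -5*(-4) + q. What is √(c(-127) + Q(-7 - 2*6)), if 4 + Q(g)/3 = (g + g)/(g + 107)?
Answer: I*√58223/22 ≈ 10.968*I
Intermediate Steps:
c(q) = 20 + q
Q(g) = -12 + 6*g/(107 + g) (Q(g) = -12 + 3*((g + g)/(g + 107)) = -12 + 3*((2*g)/(107 + g)) = -12 + 3*(2*g/(107 + g)) = -12 + 6*g/(107 + g))
√(c(-127) + Q(-7 - 2*6)) = √((20 - 127) + 6*(-214 - (-7 - 2*6))/(107 + (-7 - 2*6))) = √(-107 + 6*(-214 - (-7 - 12))/(107 + (-7 - 12))) = √(-107 + 6*(-214 - 1*(-19))/(107 - 19)) = √(-107 + 6*(-214 + 19)/88) = √(-107 + 6*(1/88)*(-195)) = √(-107 - 585/44) = √(-5293/44) = I*√58223/22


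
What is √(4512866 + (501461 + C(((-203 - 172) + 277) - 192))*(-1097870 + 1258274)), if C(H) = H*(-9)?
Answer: 5*√3234380702 ≈ 2.8436e+5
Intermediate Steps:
C(H) = -9*H
√(4512866 + (501461 + C(((-203 - 172) + 277) - 192))*(-1097870 + 1258274)) = √(4512866 + (501461 - 9*(((-203 - 172) + 277) - 192))*(-1097870 + 1258274)) = √(4512866 + (501461 - 9*((-375 + 277) - 192))*160404) = √(4512866 + (501461 - 9*(-98 - 192))*160404) = √(4512866 + (501461 - 9*(-290))*160404) = √(4512866 + (501461 + 2610)*160404) = √(4512866 + 504071*160404) = √(4512866 + 80855004684) = √80859517550 = 5*√3234380702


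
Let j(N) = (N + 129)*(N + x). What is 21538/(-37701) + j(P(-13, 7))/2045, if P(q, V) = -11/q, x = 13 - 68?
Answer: -52245699242/13029654105 ≈ -4.0098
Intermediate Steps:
x = -55
j(N) = (-55 + N)*(129 + N) (j(N) = (N + 129)*(N - 55) = (129 + N)*(-55 + N) = (-55 + N)*(129 + N))
21538/(-37701) + j(P(-13, 7))/2045 = 21538/(-37701) + (-7095 + (-11/(-13))² + 74*(-11/(-13)))/2045 = 21538*(-1/37701) + (-7095 + (-11*(-1/13))² + 74*(-11*(-1/13)))*(1/2045) = -21538/37701 + (-7095 + (11/13)² + 74*(11/13))*(1/2045) = -21538/37701 + (-7095 + 121/169 + 814/13)*(1/2045) = -21538/37701 - 1188352/169*1/2045 = -21538/37701 - 1188352/345605 = -52245699242/13029654105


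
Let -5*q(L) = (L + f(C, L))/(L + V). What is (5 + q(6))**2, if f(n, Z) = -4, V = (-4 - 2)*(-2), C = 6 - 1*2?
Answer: 50176/2025 ≈ 24.778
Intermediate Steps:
C = 4 (C = 6 - 2 = 4)
V = 12 (V = -6*(-2) = 12)
q(L) = -(-4 + L)/(5*(12 + L)) (q(L) = -(L - 4)/(5*(L + 12)) = -(-4 + L)/(5*(12 + L)))
(5 + q(6))**2 = (5 + (4 - 1*6)/(5*(12 + 6)))**2 = (5 + (1/5)*(4 - 6)/18)**2 = (5 + (1/5)*(1/18)*(-2))**2 = (5 - 1/45)**2 = (224/45)**2 = 50176/2025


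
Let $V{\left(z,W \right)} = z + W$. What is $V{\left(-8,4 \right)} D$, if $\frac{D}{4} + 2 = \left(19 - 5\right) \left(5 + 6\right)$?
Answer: $-2432$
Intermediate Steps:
$V{\left(z,W \right)} = W + z$
$D = 608$ ($D = -8 + 4 \left(19 - 5\right) \left(5 + 6\right) = -8 + 4 \cdot 14 \cdot 11 = -8 + 4 \cdot 154 = -8 + 616 = 608$)
$V{\left(-8,4 \right)} D = \left(4 - 8\right) 608 = \left(-4\right) 608 = -2432$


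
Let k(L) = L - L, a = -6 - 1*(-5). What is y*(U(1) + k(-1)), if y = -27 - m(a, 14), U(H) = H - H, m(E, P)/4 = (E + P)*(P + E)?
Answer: 0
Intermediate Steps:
a = -1 (a = -6 + 5 = -1)
m(E, P) = 4*(E + P)² (m(E, P) = 4*((E + P)*(P + E)) = 4*((E + P)*(E + P)) = 4*(E + P)²)
k(L) = 0
U(H) = 0
y = -703 (y = -27 - 4*(-1 + 14)² = -27 - 4*13² = -27 - 4*169 = -27 - 1*676 = -27 - 676 = -703)
y*(U(1) + k(-1)) = -703*(0 + 0) = -703*0 = 0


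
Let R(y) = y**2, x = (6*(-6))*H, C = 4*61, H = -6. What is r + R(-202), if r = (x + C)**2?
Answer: 252404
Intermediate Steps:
C = 244
x = 216 (x = (6*(-6))*(-6) = -36*(-6) = 216)
r = 211600 (r = (216 + 244)**2 = 460**2 = 211600)
r + R(-202) = 211600 + (-202)**2 = 211600 + 40804 = 252404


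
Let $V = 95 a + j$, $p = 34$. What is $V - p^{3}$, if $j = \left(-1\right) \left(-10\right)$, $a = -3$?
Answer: $-39579$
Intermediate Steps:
$j = 10$
$V = -275$ ($V = 95 \left(-3\right) + 10 = -285 + 10 = -275$)
$V - p^{3} = -275 - 34^{3} = -275 - 39304 = -39579$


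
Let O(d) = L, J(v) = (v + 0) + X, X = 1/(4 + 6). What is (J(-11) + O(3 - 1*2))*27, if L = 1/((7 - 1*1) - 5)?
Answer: -2673/10 ≈ -267.30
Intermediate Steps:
X = ⅒ (X = 1/10 = ⅒ ≈ 0.10000)
L = 1 (L = 1/((7 - 1) - 5) = 1/(6 - 5) = 1/1 = 1)
J(v) = ⅒ + v (J(v) = (v + 0) + ⅒ = v + ⅒ = ⅒ + v)
O(d) = 1
(J(-11) + O(3 - 1*2))*27 = ((⅒ - 11) + 1)*27 = (-109/10 + 1)*27 = -99/10*27 = -2673/10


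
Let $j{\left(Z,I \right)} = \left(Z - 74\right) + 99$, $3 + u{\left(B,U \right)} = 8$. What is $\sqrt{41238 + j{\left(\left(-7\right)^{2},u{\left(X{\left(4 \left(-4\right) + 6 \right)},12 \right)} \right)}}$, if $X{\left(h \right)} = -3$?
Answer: $4 \sqrt{2582} \approx 203.25$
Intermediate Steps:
$u{\left(B,U \right)} = 5$ ($u{\left(B,U \right)} = -3 + 8 = 5$)
$j{\left(Z,I \right)} = 25 + Z$ ($j{\left(Z,I \right)} = \left(-74 + Z\right) + 99 = 25 + Z$)
$\sqrt{41238 + j{\left(\left(-7\right)^{2},u{\left(X{\left(4 \left(-4\right) + 6 \right)},12 \right)} \right)}} = \sqrt{41238 + \left(25 + \left(-7\right)^{2}\right)} = \sqrt{41238 + \left(25 + 49\right)} = \sqrt{41238 + 74} = \sqrt{41312} = 4 \sqrt{2582}$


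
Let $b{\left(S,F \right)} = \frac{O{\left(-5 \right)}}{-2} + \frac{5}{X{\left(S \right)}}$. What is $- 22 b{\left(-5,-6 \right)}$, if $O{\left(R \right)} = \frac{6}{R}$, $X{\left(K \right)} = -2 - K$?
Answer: $- \frac{748}{15} \approx -49.867$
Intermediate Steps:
$b{\left(S,F \right)} = \frac{3}{5} + \frac{5}{-2 - S}$ ($b{\left(S,F \right)} = \frac{6 \frac{1}{-5}}{-2} + \frac{5}{-2 - S} = 6 \left(- \frac{1}{5}\right) \left(- \frac{1}{2}\right) + \frac{5}{-2 - S} = \left(- \frac{6}{5}\right) \left(- \frac{1}{2}\right) + \frac{5}{-2 - S} = \frac{3}{5} + \frac{5}{-2 - S}$)
$- 22 b{\left(-5,-6 \right)} = - 22 \frac{-19 + 3 \left(-5\right)}{5 \left(2 - 5\right)} = - 22 \frac{-19 - 15}{5 \left(-3\right)} = - 22 \cdot \frac{1}{5} \left(- \frac{1}{3}\right) \left(-34\right) = \left(-22\right) \frac{34}{15} = - \frac{748}{15}$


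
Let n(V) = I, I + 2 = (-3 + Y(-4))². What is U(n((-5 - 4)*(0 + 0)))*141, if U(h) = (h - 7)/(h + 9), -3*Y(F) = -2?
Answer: -282/7 ≈ -40.286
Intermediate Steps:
Y(F) = ⅔ (Y(F) = -⅓*(-2) = ⅔)
I = 31/9 (I = -2 + (-3 + ⅔)² = -2 + (-7/3)² = -2 + 49/9 = 31/9 ≈ 3.4444)
n(V) = 31/9
U(h) = (-7 + h)/(9 + h)
U(n((-5 - 4)*(0 + 0)))*141 = ((-7 + 31/9)/(9 + 31/9))*141 = (-32/9/(112/9))*141 = ((9/112)*(-32/9))*141 = -2/7*141 = -282/7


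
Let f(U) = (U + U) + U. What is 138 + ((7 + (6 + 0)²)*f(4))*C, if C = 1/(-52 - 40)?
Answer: 3045/23 ≈ 132.39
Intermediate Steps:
C = -1/92 (C = 1/(-92) = -1/92 ≈ -0.010870)
f(U) = 3*U (f(U) = 2*U + U = 3*U)
138 + ((7 + (6 + 0)²)*f(4))*C = 138 + ((7 + (6 + 0)²)*(3*4))*(-1/92) = 138 + ((7 + 6²)*12)*(-1/92) = 138 + ((7 + 36)*12)*(-1/92) = 138 + (43*12)*(-1/92) = 138 + 516*(-1/92) = 138 - 129/23 = 3045/23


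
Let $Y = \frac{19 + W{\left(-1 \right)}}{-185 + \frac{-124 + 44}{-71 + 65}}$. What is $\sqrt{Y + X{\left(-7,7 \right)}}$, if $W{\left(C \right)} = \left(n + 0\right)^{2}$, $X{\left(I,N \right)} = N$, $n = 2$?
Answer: $\frac{4 \sqrt{113815}}{515} \approx 2.6203$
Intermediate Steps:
$W{\left(C \right)} = 4$ ($W{\left(C \right)} = \left(2 + 0\right)^{2} = 2^{2} = 4$)
$Y = - \frac{69}{515}$ ($Y = \frac{19 + 4}{-185 + \frac{-124 + 44}{-71 + 65}} = \frac{23}{-185 - \frac{80}{-6}} = \frac{23}{-185 - - \frac{40}{3}} = \frac{23}{-185 + \frac{40}{3}} = \frac{23}{- \frac{515}{3}} = 23 \left(- \frac{3}{515}\right) = - \frac{69}{515} \approx -0.13398$)
$\sqrt{Y + X{\left(-7,7 \right)}} = \sqrt{- \frac{69}{515} + 7} = \sqrt{\frac{3536}{515}} = \frac{4 \sqrt{113815}}{515}$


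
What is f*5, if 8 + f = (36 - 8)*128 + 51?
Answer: 18135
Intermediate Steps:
f = 3627 (f = -8 + ((36 - 8)*128 + 51) = -8 + (28*128 + 51) = -8 + (3584 + 51) = -8 + 3635 = 3627)
f*5 = 3627*5 = 18135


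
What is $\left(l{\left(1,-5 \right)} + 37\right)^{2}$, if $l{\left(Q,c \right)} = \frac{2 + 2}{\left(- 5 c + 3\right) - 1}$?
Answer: $\frac{1006009}{729} \approx 1380.0$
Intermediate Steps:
$l{\left(Q,c \right)} = \frac{4}{2 - 5 c}$ ($l{\left(Q,c \right)} = \frac{4}{\left(3 - 5 c\right) - 1} = \frac{4}{2 - 5 c}$)
$\left(l{\left(1,-5 \right)} + 37\right)^{2} = \left(- \frac{4}{-2 + 5 \left(-5\right)} + 37\right)^{2} = \left(- \frac{4}{-2 - 25} + 37\right)^{2} = \left(- \frac{4}{-27} + 37\right)^{2} = \left(\left(-4\right) \left(- \frac{1}{27}\right) + 37\right)^{2} = \left(\frac{4}{27} + 37\right)^{2} = \left(\frac{1003}{27}\right)^{2} = \frac{1006009}{729}$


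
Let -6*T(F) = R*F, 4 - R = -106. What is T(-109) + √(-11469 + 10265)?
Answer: 5995/3 + 2*I*√301 ≈ 1998.3 + 34.699*I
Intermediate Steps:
R = 110 (R = 4 - 1*(-106) = 4 + 106 = 110)
T(F) = -55*F/3
T(-109) + √(-11469 + 10265) = -55/3*(-109) + √(-11469 + 10265) = 5995/3 + √(-1204) = 5995/3 + 2*I*√301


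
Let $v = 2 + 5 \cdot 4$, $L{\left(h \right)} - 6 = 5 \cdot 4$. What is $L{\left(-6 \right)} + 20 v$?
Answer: $466$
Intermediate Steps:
$L{\left(h \right)} = 26$ ($L{\left(h \right)} = 6 + 5 \cdot 4 = 6 + 20 = 26$)
$v = 22$ ($v = 2 + 20 = 22$)
$L{\left(-6 \right)} + 20 v = 26 + 20 \cdot 22 = 26 + 440 = 466$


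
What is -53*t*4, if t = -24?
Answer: 5088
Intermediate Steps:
-53*t*4 = -53*(-24)*4 = 1272*4 = 5088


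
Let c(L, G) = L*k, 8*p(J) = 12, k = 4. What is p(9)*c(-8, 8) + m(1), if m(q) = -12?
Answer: -60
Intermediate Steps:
p(J) = 3/2 (p(J) = (1/8)*12 = 3/2)
c(L, G) = 4*L (c(L, G) = L*4 = 4*L)
p(9)*c(-8, 8) + m(1) = 3*(4*(-8))/2 - 12 = (3/2)*(-32) - 12 = -48 - 12 = -60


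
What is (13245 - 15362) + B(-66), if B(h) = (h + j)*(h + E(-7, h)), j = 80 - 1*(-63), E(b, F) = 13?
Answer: -6198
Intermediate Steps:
j = 143 (j = 80 + 63 = 143)
B(h) = (13 + h)*(143 + h) (B(h) = (h + 143)*(h + 13) = (143 + h)*(13 + h) = (13 + h)*(143 + h))
(13245 - 15362) + B(-66) = (13245 - 15362) + (1859 + (-66)² + 156*(-66)) = -2117 + (1859 + 4356 - 10296) = -2117 - 4081 = -6198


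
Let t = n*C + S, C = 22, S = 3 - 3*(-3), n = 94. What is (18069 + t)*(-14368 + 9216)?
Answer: -103807648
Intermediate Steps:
S = 12 (S = 3 + 9 = 12)
t = 2080 (t = 94*22 + 12 = 2068 + 12 = 2080)
(18069 + t)*(-14368 + 9216) = (18069 + 2080)*(-14368 + 9216) = 20149*(-5152) = -103807648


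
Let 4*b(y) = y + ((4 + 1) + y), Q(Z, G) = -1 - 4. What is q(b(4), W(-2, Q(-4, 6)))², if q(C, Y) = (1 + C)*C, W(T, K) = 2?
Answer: 48841/256 ≈ 190.79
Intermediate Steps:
Q(Z, G) = -5
b(y) = 5/4 + y/2 (b(y) = (y + ((4 + 1) + y))/4 = (y + (5 + y))/4 = (5 + 2*y)/4 = 5/4 + y/2)
q(C, Y) = C*(1 + C)
q(b(4), W(-2, Q(-4, 6)))² = ((5/4 + (½)*4)*(1 + (5/4 + (½)*4)))² = ((5/4 + 2)*(1 + (5/4 + 2)))² = (13*(1 + 13/4)/4)² = ((13/4)*(17/4))² = (221/16)² = 48841/256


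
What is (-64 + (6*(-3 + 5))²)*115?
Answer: 9200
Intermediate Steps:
(-64 + (6*(-3 + 5))²)*115 = (-64 + (6*2)²)*115 = (-64 + 12²)*115 = (-64 + 144)*115 = 80*115 = 9200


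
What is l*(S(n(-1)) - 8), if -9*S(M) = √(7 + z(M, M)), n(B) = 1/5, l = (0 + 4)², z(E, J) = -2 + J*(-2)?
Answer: -128 - 16*√115/45 ≈ -131.81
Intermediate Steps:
z(E, J) = -2 - 2*J
l = 16 (l = 4² = 16)
n(B) = ⅕
S(M) = -√(5 - 2*M)/9 (S(M) = -√(7 + (-2 - 2*M))/9 = -√(5 - 2*M)/9)
l*(S(n(-1)) - 8) = 16*(-√(5 - 2*⅕)/9 - 8) = 16*(-√(5 - ⅖)/9 - 8) = 16*(-√115/45 - 8) = 16*(-8 - √115/45) = -128 - 16*√115/45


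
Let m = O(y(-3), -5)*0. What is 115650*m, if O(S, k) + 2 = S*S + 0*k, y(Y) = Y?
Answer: 0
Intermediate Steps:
O(S, k) = -2 + S**2 (O(S, k) = -2 + (S*S + 0*k) = -2 + (S**2 + 0) = -2 + S**2)
m = 0 (m = (-2 + (-3)**2)*0 = (-2 + 9)*0 = 7*0 = 0)
115650*m = 115650*0 = 0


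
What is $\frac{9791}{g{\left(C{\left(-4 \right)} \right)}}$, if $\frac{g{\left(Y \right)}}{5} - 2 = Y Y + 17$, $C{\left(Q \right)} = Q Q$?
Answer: $\frac{9791}{1375} \approx 7.1207$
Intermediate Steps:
$C{\left(Q \right)} = Q^{2}$
$g{\left(Y \right)} = 95 + 5 Y^{2}$ ($g{\left(Y \right)} = 10 + 5 \left(Y Y + 17\right) = 10 + 5 \left(Y^{2} + 17\right) = 10 + 5 \left(17 + Y^{2}\right) = 10 + \left(85 + 5 Y^{2}\right) = 95 + 5 Y^{2}$)
$\frac{9791}{g{\left(C{\left(-4 \right)} \right)}} = \frac{9791}{95 + 5 \left(\left(-4\right)^{2}\right)^{2}} = \frac{9791}{95 + 5 \cdot 16^{2}} = \frac{9791}{95 + 5 \cdot 256} = \frac{9791}{95 + 1280} = \frac{9791}{1375}$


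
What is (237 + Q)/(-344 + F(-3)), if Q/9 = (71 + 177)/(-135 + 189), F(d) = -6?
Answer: -167/210 ≈ -0.79524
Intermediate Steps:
Q = 124/3 (Q = 9*((71 + 177)/(-135 + 189)) = 9*(248/54) = 9*(248*(1/54)) = 9*(124/27) = 124/3 ≈ 41.333)
(237 + Q)/(-344 + F(-3)) = (237 + 124/3)/(-344 - 6) = (835/3)/(-350) = (835/3)*(-1/350) = -167/210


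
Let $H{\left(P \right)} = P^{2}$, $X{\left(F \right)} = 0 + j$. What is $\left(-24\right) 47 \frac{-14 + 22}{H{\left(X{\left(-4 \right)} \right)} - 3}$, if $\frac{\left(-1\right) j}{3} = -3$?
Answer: $- \frac{1504}{13} \approx -115.69$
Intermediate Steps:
$j = 9$ ($j = \left(-3\right) \left(-3\right) = 9$)
$X{\left(F \right)} = 9$ ($X{\left(F \right)} = 0 + 9 = 9$)
$\left(-24\right) 47 \frac{-14 + 22}{H{\left(X{\left(-4 \right)} \right)} - 3} = \left(-24\right) 47 \frac{-14 + 22}{9^{2} - 3} = - 1128 \frac{8}{81 - 3} = - 1128 \cdot \frac{8}{78} = - 1128 \cdot 8 \cdot \frac{1}{78} = \left(-1128\right) \frac{4}{39} = - \frac{1504}{13}$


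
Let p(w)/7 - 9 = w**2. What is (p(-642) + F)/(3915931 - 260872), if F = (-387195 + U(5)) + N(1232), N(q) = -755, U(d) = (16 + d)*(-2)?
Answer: 2497219/3655059 ≈ 0.68322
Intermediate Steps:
U(d) = -32 - 2*d
p(w) = 63 + 7*w**2
F = -387992 (F = (-387195 + (-32 - 2*5)) - 755 = (-387195 + (-32 - 10)) - 755 = (-387195 - 42) - 755 = -387237 - 755 = -387992)
(p(-642) + F)/(3915931 - 260872) = ((63 + 7*(-642)**2) - 387992)/(3915931 - 260872) = ((63 + 7*412164) - 387992)/3655059 = ((63 + 2885148) - 387992)*(1/3655059) = (2885211 - 387992)*(1/3655059) = 2497219*(1/3655059) = 2497219/3655059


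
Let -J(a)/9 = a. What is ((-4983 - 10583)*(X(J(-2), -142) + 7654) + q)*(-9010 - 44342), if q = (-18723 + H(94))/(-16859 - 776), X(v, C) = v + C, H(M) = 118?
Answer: 22056071576875128/3527 ≈ 6.2535e+12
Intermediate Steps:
J(a) = -9*a
X(v, C) = C + v
q = 3721/3527 (q = (-18723 + 118)/(-16859 - 776) = -18605/(-17635) = -18605*(-1/17635) = 3721/3527 ≈ 1.0550)
((-4983 - 10583)*(X(J(-2), -142) + 7654) + q)*(-9010 - 44342) = ((-4983 - 10583)*((-142 - 9*(-2)) + 7654) + 3721/3527)*(-9010 - 44342) = (-15566*((-142 + 18) + 7654) + 3721/3527)*(-53352) = (-15566*(-124 + 7654) + 3721/3527)*(-53352) = (-15566*7530 + 3721/3527)*(-53352) = (-117211980 + 3721/3527)*(-53352) = -413406649739/3527*(-53352) = 22056071576875128/3527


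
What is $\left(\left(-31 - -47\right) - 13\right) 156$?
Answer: $468$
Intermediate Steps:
$\left(\left(-31 - -47\right) - 13\right) 156 = \left(\left(-31 + 47\right) - 13\right) 156 = \left(16 - 13\right) 156 = 3 \cdot 156 = 468$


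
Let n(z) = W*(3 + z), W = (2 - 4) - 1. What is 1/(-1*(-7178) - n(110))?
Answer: 1/7517 ≈ 0.00013303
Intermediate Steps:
W = -3 (W = -2 - 1 = -3)
n(z) = -9 - 3*z (n(z) = -3*(3 + z) = -9 - 3*z)
1/(-1*(-7178) - n(110)) = 1/(-1*(-7178) - (-9 - 3*110)) = 1/(7178 - (-9 - 330)) = 1/(7178 - 1*(-339)) = 1/(7178 + 339) = 1/7517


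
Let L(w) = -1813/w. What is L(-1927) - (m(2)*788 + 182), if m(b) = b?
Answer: -3385853/1927 ≈ -1757.1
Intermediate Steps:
L(-1927) - (m(2)*788 + 182) = -1813/(-1927) - (2*788 + 182) = -1813*(-1/1927) - (1576 + 182) = 1813/1927 - 1*1758 = 1813/1927 - 1758 = -3385853/1927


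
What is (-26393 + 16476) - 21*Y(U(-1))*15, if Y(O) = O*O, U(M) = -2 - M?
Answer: -10232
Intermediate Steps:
Y(O) = O²
(-26393 + 16476) - 21*Y(U(-1))*15 = (-26393 + 16476) - 21*(-2 - 1*(-1))²*15 = -9917 - 21*(-2 + 1)²*15 = -9917 - 21*(-1)²*15 = -9917 - 21*1*15 = -9917 - 21*15 = -9917 - 315 = -10232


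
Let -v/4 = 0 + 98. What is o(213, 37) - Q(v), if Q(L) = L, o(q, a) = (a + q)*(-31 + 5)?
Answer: -6108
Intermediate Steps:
o(q, a) = -26*a - 26*q (o(q, a) = (a + q)*(-26) = -26*a - 26*q)
v = -392 (v = -4*(0 + 98) = -4*98 = -392)
o(213, 37) - Q(v) = (-26*37 - 26*213) - 1*(-392) = (-962 - 5538) + 392 = -6500 + 392 = -6108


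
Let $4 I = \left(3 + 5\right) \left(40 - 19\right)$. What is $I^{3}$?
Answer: $74088$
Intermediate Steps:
$I = 42$ ($I = \frac{\left(3 + 5\right) \left(40 - 19\right)}{4} = \frac{8 \left(40 - 19\right)}{4} = \frac{8 \cdot 21}{4} = \frac{1}{4} \cdot 168 = 42$)
$I^{3} = 42^{3} = 74088$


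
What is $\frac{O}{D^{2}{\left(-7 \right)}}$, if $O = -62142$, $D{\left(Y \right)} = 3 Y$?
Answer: $- \frac{20714}{147} \approx -140.91$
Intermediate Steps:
$\frac{O}{D^{2}{\left(-7 \right)}} = - \frac{62142}{\left(3 \left(-7\right)\right)^{2}} = - \frac{62142}{\left(-21\right)^{2}} = - \frac{62142}{441} = \left(-62142\right) \frac{1}{441} = - \frac{20714}{147}$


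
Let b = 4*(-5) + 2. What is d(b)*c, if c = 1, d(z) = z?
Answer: -18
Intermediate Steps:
b = -18 (b = -20 + 2 = -18)
d(b)*c = -18*1 = -18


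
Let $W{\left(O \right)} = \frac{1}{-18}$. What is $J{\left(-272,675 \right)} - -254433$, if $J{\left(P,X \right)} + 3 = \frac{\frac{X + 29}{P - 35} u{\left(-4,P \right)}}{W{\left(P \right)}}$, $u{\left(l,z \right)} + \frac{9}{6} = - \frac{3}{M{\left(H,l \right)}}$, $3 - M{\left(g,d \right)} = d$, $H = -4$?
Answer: $\frac{546598998}{2149} \approx 2.5435 \cdot 10^{5}$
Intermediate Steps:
$M{\left(g,d \right)} = 3 - d$
$W{\left(O \right)} = - \frac{1}{18}$
$u{\left(l,z \right)} = - \frac{3}{2} - \frac{3}{3 - l}$
$J{\left(P,X \right)} = -3 + \frac{243 \left(29 + X\right)}{7 \left(-35 + P\right)}$ ($J{\left(P,X \right)} = -3 + \frac{\frac{X + 29}{P - 35} \frac{3 \left(5 - -4\right)}{2 \left(-3 - 4\right)}}{- \frac{1}{18}} = -3 + \frac{29 + X}{-35 + P} \frac{3 \left(5 + 4\right)}{2 \left(-7\right)} \left(-18\right) = -3 + \frac{29 + X}{-35 + P} \frac{3}{2} \left(- \frac{1}{7}\right) 9 \left(-18\right) = -3 + \frac{29 + X}{-35 + P} \left(- \frac{27}{14}\right) \left(-18\right) = -3 + - \frac{27 \left(29 + X\right)}{14 \left(-35 + P\right)} \left(-18\right) = -3 + \frac{243 \left(29 + X\right)}{7 \left(-35 + P\right)}$)
$J{\left(-272,675 \right)} - -254433 = \frac{3 \left(2594 - -1904 + 81 \cdot 675\right)}{7 \left(-35 - 272\right)} - -254433 = \frac{3 \left(2594 + 1904 + 54675\right)}{7 \left(-307\right)} + 254433 = \frac{3}{7} \left(- \frac{1}{307}\right) 59173 + 254433 = - \frac{177519}{2149} + 254433 = \frac{546598998}{2149}$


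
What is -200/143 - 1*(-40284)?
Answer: 5760412/143 ≈ 40283.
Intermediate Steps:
-200/143 - 1*(-40284) = -200*1/143 + 40284 = -200/143 + 40284 = 5760412/143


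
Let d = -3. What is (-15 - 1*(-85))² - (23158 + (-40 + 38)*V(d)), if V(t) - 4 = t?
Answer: -18256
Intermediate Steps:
V(t) = 4 + t
(-15 - 1*(-85))² - (23158 + (-40 + 38)*V(d)) = (-15 - 1*(-85))² - (23158 + (-40 + 38)*(4 - 3)) = (-15 + 85)² - (23158 - 2*1) = 70² - (23158 - 2) = 4900 - 1*23156 = 4900 - 23156 = -18256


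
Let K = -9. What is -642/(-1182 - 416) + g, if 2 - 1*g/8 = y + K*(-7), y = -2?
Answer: -376807/799 ≈ -471.60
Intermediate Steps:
g = -472 (g = 16 - 8*(-2 - 9*(-7)) = 16 - 8*(-2 + 63) = 16 - 8*61 = 16 - 488 = -472)
-642/(-1182 - 416) + g = -642/(-1182 - 416) - 472 = -642/(-1598) - 472 = -642*(-1/1598) - 472 = 321/799 - 472 = -376807/799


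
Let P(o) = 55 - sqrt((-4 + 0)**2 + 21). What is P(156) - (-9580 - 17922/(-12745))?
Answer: 122780153/12745 - sqrt(37) ≈ 9627.5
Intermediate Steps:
P(o) = 55 - sqrt(37) (P(o) = 55 - sqrt((-4)**2 + 21) = 55 - sqrt(16 + 21) = 55 - sqrt(37))
P(156) - (-9580 - 17922/(-12745)) = (55 - sqrt(37)) - (-9580 - 17922/(-12745)) = (55 - sqrt(37)) - (-9580 - 17922*(-1/12745)) = (55 - sqrt(37)) - (-9580 + 17922/12745) = (55 - sqrt(37)) - 1*(-122079178/12745) = (55 - sqrt(37)) + 122079178/12745 = 122780153/12745 - sqrt(37)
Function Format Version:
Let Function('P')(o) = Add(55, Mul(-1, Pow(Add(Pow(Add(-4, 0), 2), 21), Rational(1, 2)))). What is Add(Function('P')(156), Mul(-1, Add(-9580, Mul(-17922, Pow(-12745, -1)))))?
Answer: Add(Rational(122780153, 12745), Mul(-1, Pow(37, Rational(1, 2)))) ≈ 9627.5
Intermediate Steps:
Function('P')(o) = Add(55, Mul(-1, Pow(37, Rational(1, 2)))) (Function('P')(o) = Add(55, Mul(-1, Pow(Add(Pow(-4, 2), 21), Rational(1, 2)))) = Add(55, Mul(-1, Pow(Add(16, 21), Rational(1, 2)))) = Add(55, Mul(-1, Pow(37, Rational(1, 2)))))
Add(Function('P')(156), Mul(-1, Add(-9580, Mul(-17922, Pow(-12745, -1))))) = Add(Add(55, Mul(-1, Pow(37, Rational(1, 2)))), Mul(-1, Add(-9580, Mul(-17922, Pow(-12745, -1))))) = Add(Add(55, Mul(-1, Pow(37, Rational(1, 2)))), Mul(-1, Add(-9580, Mul(-17922, Rational(-1, 12745))))) = Add(Add(55, Mul(-1, Pow(37, Rational(1, 2)))), Mul(-1, Add(-9580, Rational(17922, 12745)))) = Add(Add(55, Mul(-1, Pow(37, Rational(1, 2)))), Mul(-1, Rational(-122079178, 12745))) = Add(Add(55, Mul(-1, Pow(37, Rational(1, 2)))), Rational(122079178, 12745)) = Add(Rational(122780153, 12745), Mul(-1, Pow(37, Rational(1, 2))))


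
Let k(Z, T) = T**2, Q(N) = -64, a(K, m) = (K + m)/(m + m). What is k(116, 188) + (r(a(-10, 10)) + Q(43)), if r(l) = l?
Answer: 35280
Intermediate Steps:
a(K, m) = (K + m)/(2*m) (a(K, m) = (K + m)/((2*m)) = (K + m)*(1/(2*m)) = (K + m)/(2*m))
k(116, 188) + (r(a(-10, 10)) + Q(43)) = 188**2 + ((1/2)*(-10 + 10)/10 - 64) = 35344 + ((1/2)*(1/10)*0 - 64) = 35344 + (0 - 64) = 35344 - 64 = 35280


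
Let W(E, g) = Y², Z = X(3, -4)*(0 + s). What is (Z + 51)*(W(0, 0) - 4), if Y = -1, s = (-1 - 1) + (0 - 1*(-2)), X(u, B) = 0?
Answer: -153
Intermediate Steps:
s = 0 (s = -2 + (0 + 2) = -2 + 2 = 0)
Z = 0 (Z = 0*(0 + 0) = 0*0 = 0)
W(E, g) = 1 (W(E, g) = (-1)² = 1)
(Z + 51)*(W(0, 0) - 4) = (0 + 51)*(1 - 4) = 51*(-3) = -153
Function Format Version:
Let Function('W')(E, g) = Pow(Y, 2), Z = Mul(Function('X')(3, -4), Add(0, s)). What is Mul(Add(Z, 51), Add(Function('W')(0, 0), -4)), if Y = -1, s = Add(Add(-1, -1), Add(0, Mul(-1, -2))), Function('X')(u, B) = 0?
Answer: -153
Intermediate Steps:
s = 0 (s = Add(-2, Add(0, 2)) = Add(-2, 2) = 0)
Z = 0 (Z = Mul(0, Add(0, 0)) = Mul(0, 0) = 0)
Function('W')(E, g) = 1 (Function('W')(E, g) = Pow(-1, 2) = 1)
Mul(Add(Z, 51), Add(Function('W')(0, 0), -4)) = Mul(Add(0, 51), Add(1, -4)) = Mul(51, -3) = -153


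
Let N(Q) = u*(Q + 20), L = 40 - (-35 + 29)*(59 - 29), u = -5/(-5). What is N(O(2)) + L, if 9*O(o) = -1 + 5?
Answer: 2164/9 ≈ 240.44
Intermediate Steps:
O(o) = 4/9 (O(o) = (-1 + 5)/9 = (1/9)*4 = 4/9)
u = 1 (u = -5*(-1/5) = 1)
L = 220 (L = 40 - (-6)*30 = 40 - 1*(-180) = 40 + 180 = 220)
N(Q) = 20 + Q (N(Q) = 1*(Q + 20) = 1*(20 + Q) = 20 + Q)
N(O(2)) + L = (20 + 4/9) + 220 = 184/9 + 220 = 2164/9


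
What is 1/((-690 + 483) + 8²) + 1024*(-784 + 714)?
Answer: -10250241/143 ≈ -71680.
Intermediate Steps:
1/((-690 + 483) + 8²) + 1024*(-784 + 714) = 1/(-207 + 64) + 1024*(-70) = 1/(-143) - 71680 = -1/143 - 71680 = -10250241/143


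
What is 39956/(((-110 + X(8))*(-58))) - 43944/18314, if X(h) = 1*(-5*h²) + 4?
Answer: -44251771/56562789 ≈ -0.78235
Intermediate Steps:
X(h) = 4 - 5*h² (X(h) = -5*h² + 4 = 4 - 5*h²)
39956/(((-110 + X(8))*(-58))) - 43944/18314 = 39956/(((-110 + (4 - 5*8²))*(-58))) - 43944/18314 = 39956/(((-110 + (4 - 5*64))*(-58))) - 43944*1/18314 = 39956/(((-110 + (4 - 320))*(-58))) - 21972/9157 = 39956/(((-110 - 316)*(-58))) - 21972/9157 = 39956/((-426*(-58))) - 21972/9157 = 39956/24708 - 21972/9157 = 39956*(1/24708) - 21972/9157 = 9989/6177 - 21972/9157 = -44251771/56562789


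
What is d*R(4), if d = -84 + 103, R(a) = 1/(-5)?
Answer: -19/5 ≈ -3.8000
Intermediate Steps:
R(a) = -⅕
d = 19
d*R(4) = 19*(-⅕) = -19/5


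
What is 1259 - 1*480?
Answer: 779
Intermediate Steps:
1259 - 1*480 = 1259 - 480 = 779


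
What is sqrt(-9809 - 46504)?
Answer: 3*I*sqrt(6257) ≈ 237.3*I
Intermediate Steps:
sqrt(-9809 - 46504) = sqrt(-56313) = 3*I*sqrt(6257)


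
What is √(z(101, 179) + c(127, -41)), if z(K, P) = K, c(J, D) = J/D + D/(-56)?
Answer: √129990910/1148 ≈ 9.9315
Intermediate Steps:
c(J, D) = -D/56 + J/D (c(J, D) = J/D + D*(-1/56) = J/D - D/56 = -D/56 + J/D)
√(z(101, 179) + c(127, -41)) = √(101 + (-1/56*(-41) + 127/(-41))) = √(101 + (41/56 + 127*(-1/41))) = √(101 + (41/56 - 127/41)) = √(101 - 5431/2296) = √(226465/2296) = √129990910/1148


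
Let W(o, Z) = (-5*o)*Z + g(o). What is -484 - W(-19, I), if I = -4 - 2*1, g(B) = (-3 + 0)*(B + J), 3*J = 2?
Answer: 31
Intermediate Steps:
J = ⅔ (J = (⅓)*2 = ⅔ ≈ 0.66667)
g(B) = -2 - 3*B (g(B) = (-3 + 0)*(B + ⅔) = -3*(⅔ + B) = -2 - 3*B)
I = -6 (I = -4 - 2 = -6)
W(o, Z) = -2 - 3*o - 5*Z*o (W(o, Z) = (-5*o)*Z + (-2 - 3*o) = -5*Z*o + (-2 - 3*o) = -2 - 3*o - 5*Z*o)
-484 - W(-19, I) = -484 - (-2 - 3*(-19) - 5*(-6)*(-19)) = -484 - (-2 + 57 - 570) = -484 - 1*(-515) = -484 + 515 = 31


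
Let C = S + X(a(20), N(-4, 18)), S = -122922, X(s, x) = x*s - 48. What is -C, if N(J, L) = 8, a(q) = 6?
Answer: 122922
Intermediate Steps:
X(s, x) = -48 + s*x (X(s, x) = s*x - 48 = -48 + s*x)
C = -122922 (C = -122922 + (-48 + 6*8) = -122922 + (-48 + 48) = -122922 + 0 = -122922)
-C = -1*(-122922) = 122922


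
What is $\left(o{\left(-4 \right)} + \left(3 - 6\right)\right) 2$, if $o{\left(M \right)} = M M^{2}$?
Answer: $-134$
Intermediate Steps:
$o{\left(M \right)} = M^{3}$
$\left(o{\left(-4 \right)} + \left(3 - 6\right)\right) 2 = \left(\left(-4\right)^{3} + \left(3 - 6\right)\right) 2 = \left(-64 - 3\right) 2 = \left(-67\right) 2 = -134$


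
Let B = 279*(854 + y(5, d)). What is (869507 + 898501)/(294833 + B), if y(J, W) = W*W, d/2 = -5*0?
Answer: 1768008/533099 ≈ 3.3165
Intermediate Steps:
d = 0 (d = 2*(-5*0) = 2*0 = 0)
y(J, W) = W**2
B = 238266 (B = 279*(854 + 0**2) = 279*(854 + 0) = 279*854 = 238266)
(869507 + 898501)/(294833 + B) = (869507 + 898501)/(294833 + 238266) = 1768008/533099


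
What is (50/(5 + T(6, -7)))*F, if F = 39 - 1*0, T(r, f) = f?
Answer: -975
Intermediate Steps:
F = 39 (F = 39 + 0 = 39)
(50/(5 + T(6, -7)))*F = (50/(5 - 7))*39 = (50/(-2))*39 = (50*(-½))*39 = -25*39 = -975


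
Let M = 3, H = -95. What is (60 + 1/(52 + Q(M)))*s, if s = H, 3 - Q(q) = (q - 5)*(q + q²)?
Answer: -450395/79 ≈ -5701.2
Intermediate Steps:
Q(q) = 3 - (-5 + q)*(q + q²) (Q(q) = 3 - (q - 5)*(q + q²) = 3 - (-5 + q)*(q + q²))
s = -95
(60 + 1/(52 + Q(M)))*s = (60 + 1/(52 + (3 - 1*3³ + 4*3² + 5*3)))*(-95) = (60 + 1/(52 + (3 - 1*27 + 4*9 + 15)))*(-95) = (60 + 1/(52 + (3 - 27 + 36 + 15)))*(-95) = (60 + 1/(52 + 27))*(-95) = (60 + 1/79)*(-95) = (4741/79)*(-95) = -450395/79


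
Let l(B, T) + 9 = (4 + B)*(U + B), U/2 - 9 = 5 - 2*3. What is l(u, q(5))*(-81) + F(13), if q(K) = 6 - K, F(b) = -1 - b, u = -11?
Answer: 3550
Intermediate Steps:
U = 16 (U = 18 + 2*(5 - 2*3) = 18 + 2*(5 - 6) = 18 + 2*(-1) = 18 - 2 = 16)
l(B, T) = -9 + (4 + B)*(16 + B)
l(u, q(5))*(-81) + F(13) = (55 + (-11)² + 20*(-11))*(-81) + (-1 - 1*13) = (55 + 121 - 220)*(-81) + (-1 - 13) = -44*(-81) - 14 = 3564 - 14 = 3550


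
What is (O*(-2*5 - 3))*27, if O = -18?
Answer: 6318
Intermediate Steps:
(O*(-2*5 - 3))*27 = -18*(-2*5 - 3)*27 = -18*(-10 - 3)*27 = -18*(-13)*27 = 234*27 = 6318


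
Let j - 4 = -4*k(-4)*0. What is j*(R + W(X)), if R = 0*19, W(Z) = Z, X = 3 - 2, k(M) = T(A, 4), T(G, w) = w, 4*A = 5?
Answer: 4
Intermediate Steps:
A = 5/4 (A = (¼)*5 = 5/4 ≈ 1.2500)
k(M) = 4
X = 1
R = 0
j = 4 (j = 4 - 4*4*0 = 4 - 16*0 = 4 + 0 = 4)
j*(R + W(X)) = 4*(0 + 1) = 4*1 = 4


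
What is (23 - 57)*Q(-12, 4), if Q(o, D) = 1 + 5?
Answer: -204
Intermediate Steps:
Q(o, D) = 6
(23 - 57)*Q(-12, 4) = (23 - 57)*6 = -34*6 = -204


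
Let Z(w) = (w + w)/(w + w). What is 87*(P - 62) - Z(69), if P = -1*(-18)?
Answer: -3829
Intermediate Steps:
P = 18
Z(w) = 1 (Z(w) = (2*w)/((2*w)) = (2*w)*(1/(2*w)) = 1)
87*(P - 62) - Z(69) = 87*(18 - 62) - 1*1 = 87*(-44) - 1 = -3828 - 1 = -3829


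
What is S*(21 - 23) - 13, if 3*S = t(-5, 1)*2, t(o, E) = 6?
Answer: -21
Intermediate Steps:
S = 4 (S = (6*2)/3 = (⅓)*12 = 4)
S*(21 - 23) - 13 = 4*(21 - 23) - 13 = 4*(-2) - 13 = -8 - 13 = -21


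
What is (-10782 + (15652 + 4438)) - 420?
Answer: 8888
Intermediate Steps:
(-10782 + (15652 + 4438)) - 420 = (-10782 + 20090) - 420 = 9308 - 420 = 8888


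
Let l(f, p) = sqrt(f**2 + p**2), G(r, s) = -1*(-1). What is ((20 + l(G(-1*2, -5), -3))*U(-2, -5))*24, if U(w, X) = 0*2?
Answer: 0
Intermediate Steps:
G(r, s) = 1
U(w, X) = 0
((20 + l(G(-1*2, -5), -3))*U(-2, -5))*24 = ((20 + sqrt(1**2 + (-3)**2))*0)*24 = ((20 + sqrt(1 + 9))*0)*24 = ((20 + sqrt(10))*0)*24 = 0*24 = 0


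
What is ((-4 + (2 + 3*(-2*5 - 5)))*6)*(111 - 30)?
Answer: -22842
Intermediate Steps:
((-4 + (2 + 3*(-2*5 - 5)))*6)*(111 - 30) = ((-4 + (2 + 3*(-10 - 5)))*6)*81 = ((-4 + (2 + 3*(-15)))*6)*81 = ((-4 + (2 - 45))*6)*81 = ((-4 - 43)*6)*81 = -47*6*81 = -282*81 = -22842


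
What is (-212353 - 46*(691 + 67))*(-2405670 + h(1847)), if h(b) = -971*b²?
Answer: 819508890144789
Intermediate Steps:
(-212353 - 46*(691 + 67))*(-2405670 + h(1847)) = (-212353 - 46*(691 + 67))*(-2405670 - 971*1847²) = (-212353 - 46*758)*(-2405670 - 971*3411409) = (-212353 - 34868)*(-2405670 - 3312478139) = -247221*(-3314883809) = 819508890144789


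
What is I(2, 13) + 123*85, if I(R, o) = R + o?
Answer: 10470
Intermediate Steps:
I(2, 13) + 123*85 = (2 + 13) + 123*85 = 15 + 10455 = 10470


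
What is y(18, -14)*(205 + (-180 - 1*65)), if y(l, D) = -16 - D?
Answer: 80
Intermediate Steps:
y(18, -14)*(205 + (-180 - 1*65)) = (-16 - 1*(-14))*(205 + (-180 - 1*65)) = (-16 + 14)*(205 + (-180 - 65)) = -2*(205 - 245) = -2*(-40) = 80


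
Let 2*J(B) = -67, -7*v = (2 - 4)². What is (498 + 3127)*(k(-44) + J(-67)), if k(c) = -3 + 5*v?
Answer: -1997375/14 ≈ -1.4267e+5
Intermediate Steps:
v = -4/7 (v = -(2 - 4)²/7 = -⅐*(-2)² = -⅐*4 = -4/7 ≈ -0.57143)
J(B) = -67/2 (J(B) = (½)*(-67) = -67/2)
k(c) = -41/7 (k(c) = -3 + 5*(-4/7) = -3 - 20/7 = -41/7)
(498 + 3127)*(k(-44) + J(-67)) = (498 + 3127)*(-41/7 - 67/2) = 3625*(-551/14) = -1997375/14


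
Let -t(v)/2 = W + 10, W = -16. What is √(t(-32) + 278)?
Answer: √290 ≈ 17.029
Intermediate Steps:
t(v) = 12 (t(v) = -2*(-16 + 10) = -2*(-6) = 12)
√(t(-32) + 278) = √(12 + 278) = √290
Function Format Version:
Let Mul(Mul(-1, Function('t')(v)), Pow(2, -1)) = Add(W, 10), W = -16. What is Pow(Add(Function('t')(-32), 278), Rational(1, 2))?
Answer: Pow(290, Rational(1, 2)) ≈ 17.029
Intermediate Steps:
Function('t')(v) = 12 (Function('t')(v) = Mul(-2, Add(-16, 10)) = Mul(-2, -6) = 12)
Pow(Add(Function('t')(-32), 278), Rational(1, 2)) = Pow(Add(12, 278), Rational(1, 2)) = Pow(290, Rational(1, 2))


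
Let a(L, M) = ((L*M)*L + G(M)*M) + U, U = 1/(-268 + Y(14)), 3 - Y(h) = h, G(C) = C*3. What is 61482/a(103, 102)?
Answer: 17153478/310619069 ≈ 0.055224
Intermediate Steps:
G(C) = 3*C
Y(h) = 3 - h
U = -1/279 (U = 1/(-268 + (3 - 1*14)) = 1/(-268 + (3 - 14)) = 1/(-268 - 11) = 1/(-279) = -1/279 ≈ -0.0035842)
a(L, M) = -1/279 + 3*M**2 + M*L**2 (a(L, M) = ((L*M)*L + (3*M)*M) - 1/279 = (M*L**2 + 3*M**2) - 1/279 = (3*M**2 + M*L**2) - 1/279 = -1/279 + 3*M**2 + M*L**2)
61482/a(103, 102) = 61482/(-1/279 + 3*102**2 + 102*103**2) = 61482/(-1/279 + 3*10404 + 102*10609) = 61482/(-1/279 + 31212 + 1082118) = 61482/(310619069/279) = 61482*(279/310619069) = 17153478/310619069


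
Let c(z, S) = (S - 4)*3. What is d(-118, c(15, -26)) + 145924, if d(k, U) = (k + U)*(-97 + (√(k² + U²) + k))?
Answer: 190644 - 416*√5506 ≈ 1.5978e+5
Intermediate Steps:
c(z, S) = -12 + 3*S (c(z, S) = (-4 + S)*3 = -12 + 3*S)
d(k, U) = (U + k)*(-97 + k + √(U² + k²)) (d(k, U) = (U + k)*(-97 + (√(U² + k²) + k)) = (U + k)*(-97 + (k + √(U² + k²))) = (U + k)*(-97 + k + √(U² + k²)))
d(-118, c(15, -26)) + 145924 = ((-118)² - 97*(-12 + 3*(-26)) - 97*(-118) + (-12 + 3*(-26))*(-118) + (-12 + 3*(-26))*√((-12 + 3*(-26))² + (-118)²) - 118*√((-12 + 3*(-26))² + (-118)²)) + 145924 = (13924 - 97*(-12 - 78) + 11446 + (-12 - 78)*(-118) + (-12 - 78)*√((-12 - 78)² + 13924) - 118*√((-12 - 78)² + 13924)) + 145924 = (13924 - 97*(-90) + 11446 - 90*(-118) - 90*√((-90)² + 13924) - 118*√((-90)² + 13924)) + 145924 = (13924 + 8730 + 11446 + 10620 - 90*√(8100 + 13924) - 118*√(8100 + 13924)) + 145924 = (13924 + 8730 + 11446 + 10620 - 180*√5506 - 236*√5506) + 145924 = (44720 - 416*√5506) + 145924 = 190644 - 416*√5506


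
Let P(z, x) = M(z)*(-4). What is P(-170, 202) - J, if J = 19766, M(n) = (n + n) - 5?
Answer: -18386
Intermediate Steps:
M(n) = -5 + 2*n (M(n) = 2*n - 5 = -5 + 2*n)
P(z, x) = 20 - 8*z (P(z, x) = (-5 + 2*z)*(-4) = 20 - 8*z)
P(-170, 202) - J = (20 - 8*(-170)) - 1*19766 = (20 + 1360) - 19766 = 1380 - 19766 = -18386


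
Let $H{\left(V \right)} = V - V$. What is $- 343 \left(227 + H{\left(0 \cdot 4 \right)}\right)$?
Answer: $-77861$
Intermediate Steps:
$H{\left(V \right)} = 0$
$- 343 \left(227 + H{\left(0 \cdot 4 \right)}\right) = - 343 \left(227 + 0\right) = \left(-343\right) 227 = -77861$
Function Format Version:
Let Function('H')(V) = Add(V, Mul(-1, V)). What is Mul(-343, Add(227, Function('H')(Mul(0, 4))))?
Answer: -77861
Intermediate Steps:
Function('H')(V) = 0
Mul(-343, Add(227, Function('H')(Mul(0, 4)))) = Mul(-343, Add(227, 0)) = Mul(-343, 227) = -77861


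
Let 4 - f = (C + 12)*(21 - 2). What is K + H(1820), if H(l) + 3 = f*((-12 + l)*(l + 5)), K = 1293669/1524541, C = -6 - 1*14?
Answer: 784738572161646/1524541 ≈ 5.1474e+8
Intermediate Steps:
C = -20 (C = -6 - 14 = -20)
K = 1293669/1524541 (K = 1293669*(1/1524541) = 1293669/1524541 ≈ 0.84856)
f = 156 (f = 4 - (-20 + 12)*(21 - 2) = 4 - (-8)*19 = 4 - 1*(-152) = 4 + 152 = 156)
H(l) = -3 + 156*(-12 + l)*(5 + l) (H(l) = -3 + 156*((-12 + l)*(l + 5)) = -3 + 156*((-12 + l)*(5 + l)) = -3 + 156*(-12 + l)*(5 + l))
K + H(1820) = 1293669/1524541 + (-9363 - 1092*1820 + 156*1820²) = 1293669/1524541 + (-9363 - 1987440 + 156*3312400) = 1293669/1524541 + (-9363 - 1987440 + 516734400) = 1293669/1524541 + 514737597 = 784738572161646/1524541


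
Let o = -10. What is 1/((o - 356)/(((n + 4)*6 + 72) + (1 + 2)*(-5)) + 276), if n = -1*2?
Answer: 23/6226 ≈ 0.0036942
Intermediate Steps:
n = -2
1/((o - 356)/(((n + 4)*6 + 72) + (1 + 2)*(-5)) + 276) = 1/((-10 - 356)/(((-2 + 4)*6 + 72) + (1 + 2)*(-5)) + 276) = 1/(-366/((2*6 + 72) + 3*(-5)) + 276) = 1/(-366/((12 + 72) - 15) + 276) = 1/(-366/(84 - 15) + 276) = 1/(-366/69 + 276) = 1/(-366*1/69 + 276) = 1/(-122/23 + 276) = 1/(6226/23) = 23/6226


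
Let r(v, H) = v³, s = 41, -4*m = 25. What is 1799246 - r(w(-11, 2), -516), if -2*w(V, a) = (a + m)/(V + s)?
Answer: 24872776699087/13824000 ≈ 1.7992e+6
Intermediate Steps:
m = -25/4 (m = -¼*25 = -25/4 ≈ -6.2500)
w(V, a) = -(-25/4 + a)/(2*(41 + V)) (w(V, a) = -(a - 25/4)/(2*(V + 41)) = -(-25/4 + a)/(2*(41 + V)))
1799246 - r(w(-11, 2), -516) = 1799246 - ((25 - 4*2)/(8*(41 - 11)))³ = 1799246 - ((⅛)*(25 - 8)/30)³ = 1799246 - ((⅛)*(1/30)*17)³ = 1799246 - (17/240)³ = 1799246 - 1*4913/13824000 = 1799246 - 4913/13824000 = 24872776699087/13824000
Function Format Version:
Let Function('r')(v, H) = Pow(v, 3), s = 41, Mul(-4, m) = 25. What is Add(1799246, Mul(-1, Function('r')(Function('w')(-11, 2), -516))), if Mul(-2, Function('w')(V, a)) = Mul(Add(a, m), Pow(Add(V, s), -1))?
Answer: Rational(24872776699087, 13824000) ≈ 1.7992e+6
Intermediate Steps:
m = Rational(-25, 4) (m = Mul(Rational(-1, 4), 25) = Rational(-25, 4) ≈ -6.2500)
Function('w')(V, a) = Mul(Rational(-1, 2), Pow(Add(41, V), -1), Add(Rational(-25, 4), a)) (Function('w')(V, a) = Mul(Rational(-1, 2), Mul(Add(a, Rational(-25, 4)), Pow(Add(V, 41), -1))) = Mul(Rational(-1, 2), Mul(Add(Rational(-25, 4), a), Pow(Add(41, V), -1))) = Mul(Rational(-1, 2), Mul(Pow(Add(41, V), -1), Add(Rational(-25, 4), a))) = Mul(Rational(-1, 2), Pow(Add(41, V), -1), Add(Rational(-25, 4), a)))
Add(1799246, Mul(-1, Function('r')(Function('w')(-11, 2), -516))) = Add(1799246, Mul(-1, Pow(Mul(Rational(1, 8), Pow(Add(41, -11), -1), Add(25, Mul(-4, 2))), 3))) = Add(1799246, Mul(-1, Pow(Mul(Rational(1, 8), Pow(30, -1), Add(25, -8)), 3))) = Add(1799246, Mul(-1, Pow(Mul(Rational(1, 8), Rational(1, 30), 17), 3))) = Add(1799246, Mul(-1, Pow(Rational(17, 240), 3))) = Add(1799246, Mul(-1, Rational(4913, 13824000))) = Add(1799246, Rational(-4913, 13824000)) = Rational(24872776699087, 13824000)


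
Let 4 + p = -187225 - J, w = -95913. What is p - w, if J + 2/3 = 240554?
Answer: -995608/3 ≈ -3.3187e+5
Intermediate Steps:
J = 721660/3 (J = -2/3 + 240554 = 721660/3 ≈ 2.4055e+5)
p = -1283347/3 (p = -4 + (-187225 - 1*721660/3) = -4 + (-187225 - 721660/3) = -4 - 1283335/3 = -1283347/3 ≈ -4.2778e+5)
p - w = -1283347/3 - 1*(-95913) = -1283347/3 + 95913 = -995608/3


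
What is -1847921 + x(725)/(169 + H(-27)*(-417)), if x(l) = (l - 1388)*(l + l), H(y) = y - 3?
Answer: -23430751709/12679 ≈ -1.8480e+6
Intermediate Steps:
H(y) = -3 + y
x(l) = 2*l*(-1388 + l) (x(l) = (-1388 + l)*(2*l) = 2*l*(-1388 + l))
-1847921 + x(725)/(169 + H(-27)*(-417)) = -1847921 + (2*725*(-1388 + 725))/(169 + (-3 - 27)*(-417)) = -1847921 + (2*725*(-663))/(169 - 30*(-417)) = -1847921 - 961350/(169 + 12510) = -1847921 - 961350/12679 = -23430751709/12679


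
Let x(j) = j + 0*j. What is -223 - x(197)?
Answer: -420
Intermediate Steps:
x(j) = j (x(j) = j + 0 = j)
-223 - x(197) = -223 - 1*197 = -223 - 197 = -420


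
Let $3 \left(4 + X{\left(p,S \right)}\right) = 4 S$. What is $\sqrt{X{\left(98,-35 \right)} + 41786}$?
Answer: $\frac{\sqrt{375618}}{3} \approx 204.29$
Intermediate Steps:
$X{\left(p,S \right)} = -4 + \frac{4 S}{3}$
$\sqrt{X{\left(98,-35 \right)} + 41786} = \sqrt{\left(-4 + \frac{4}{3} \left(-35\right)\right) + 41786} = \sqrt{\left(-4 - \frac{140}{3}\right) + 41786} = \sqrt{- \frac{152}{3} + 41786} = \sqrt{\frac{125206}{3}} = \frac{\sqrt{375618}}{3}$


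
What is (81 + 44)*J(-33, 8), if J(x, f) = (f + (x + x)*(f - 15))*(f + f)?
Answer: 940000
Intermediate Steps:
J(x, f) = 2*f*(f + 2*x*(-15 + f)) (J(x, f) = (f + (2*x)*(-15 + f))*(2*f) = (f + 2*x*(-15 + f))*(2*f) = 2*f*(f + 2*x*(-15 + f)))
(81 + 44)*J(-33, 8) = (81 + 44)*(2*8*(8 - 30*(-33) + 2*8*(-33))) = 125*(2*8*(8 + 990 - 528)) = 125*(2*8*470) = 125*7520 = 940000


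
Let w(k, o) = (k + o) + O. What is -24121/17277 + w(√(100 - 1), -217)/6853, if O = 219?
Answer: -165266659/118399281 + 3*√11/6853 ≈ -1.3944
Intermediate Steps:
w(k, o) = 219 + k + o (w(k, o) = (k + o) + 219 = 219 + k + o)
-24121/17277 + w(√(100 - 1), -217)/6853 = -24121/17277 + (219 + √(100 - 1) - 217)/6853 = -24121*1/17277 + (219 + √99 - 217)*(1/6853) = -24121/17277 + (219 + 3*√11 - 217)*(1/6853) = -24121/17277 + (2 + 3*√11)*(1/6853) = -24121/17277 + (2/6853 + 3*√11/6853) = -165266659/118399281 + 3*√11/6853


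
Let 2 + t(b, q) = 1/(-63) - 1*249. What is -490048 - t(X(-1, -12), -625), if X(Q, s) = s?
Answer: -30857210/63 ≈ -4.8980e+5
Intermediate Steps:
t(b, q) = -15814/63 (t(b, q) = -2 + (1/(-63) - 1*249) = -2 + (-1/63 - 249) = -2 - 15688/63 = -15814/63)
-490048 - t(X(-1, -12), -625) = -490048 - 1*(-15814/63) = -490048 + 15814/63 = -30857210/63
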